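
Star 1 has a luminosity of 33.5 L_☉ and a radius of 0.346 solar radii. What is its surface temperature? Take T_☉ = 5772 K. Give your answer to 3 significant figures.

2.36×10^4 K

T/T_☉ = (L/L_☉)^(1/4) / (R/R_☉)^(1/2)
T = 5772 × (33.5)^(1/4) / √(0.346) = 5772 × 2.406 / 0.5882 = 2.361×10^4 K.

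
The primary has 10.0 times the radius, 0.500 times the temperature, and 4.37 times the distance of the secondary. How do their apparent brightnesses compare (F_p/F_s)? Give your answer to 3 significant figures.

0.327

L_p/L_s = (R_p/R_s)²(T_p/T_s)⁴ = (10.0)² × (0.500)⁴ = 6.250.
F_p/F_s = (L_p/L_s)/(d_p/d_s)² = 6.250 / (4.37)² = 0.3273.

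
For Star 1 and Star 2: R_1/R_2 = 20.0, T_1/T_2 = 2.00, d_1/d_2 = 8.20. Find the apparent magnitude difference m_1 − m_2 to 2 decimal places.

-4.95

L_1/L_2 = (20.0)²(2.00)⁴ = 6400.
F_1/F_2 = (L_1/L_2)/(d_1/d_2)² = 6400/67.24 = 95.18.
m_1 − m_2 = −2.5 log₁₀(95.18) = -4.95.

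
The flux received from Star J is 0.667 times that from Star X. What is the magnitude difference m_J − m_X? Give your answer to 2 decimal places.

0.44

m_J − m_X = −2.5 log₁₀(F_J/F_X) = −2.5 log₁₀(0.667) = −2.5 × (-0.176) = 0.440.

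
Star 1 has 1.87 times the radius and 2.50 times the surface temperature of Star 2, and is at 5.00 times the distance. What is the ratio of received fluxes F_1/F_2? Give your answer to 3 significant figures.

5.46

L_1/L_2 = (R_1/R_2)²(T_1/T_2)⁴ = (1.87)² × (2.50)⁴ = 136.6.
F_1/F_2 = (L_1/L_2)/(d_1/d_2)² = 136.6 / (5.00)² = 5.464.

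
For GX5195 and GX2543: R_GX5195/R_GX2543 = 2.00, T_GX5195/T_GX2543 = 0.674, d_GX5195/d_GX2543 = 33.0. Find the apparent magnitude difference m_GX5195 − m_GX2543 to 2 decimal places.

7.80

L_GX5195/L_GX2543 = (2.00)²(0.674)⁴ = 0.8255.
F_GX5195/F_GX2543 = (L_GX5195/L_GX2543)/(d_GX5195/d_GX2543)² = 0.8255/1089 = 7.580×10^-4.
m_GX5195 − m_GX2543 = −2.5 log₁₀(7.580×10^-4) = 7.80.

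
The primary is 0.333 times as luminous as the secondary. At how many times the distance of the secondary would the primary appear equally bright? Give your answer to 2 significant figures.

Equal flux requires L_p/d_p² = L_s/d_s², so d_p/d_s = √(L_p/L_s)
= √(0.333) = 0.5771.

0.58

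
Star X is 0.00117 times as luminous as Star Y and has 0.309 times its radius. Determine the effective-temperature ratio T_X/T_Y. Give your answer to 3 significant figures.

L ∝ R²T⁴ gives T ∝ (L/R²)^(1/4), so
T_X/T_Y = (0.00117 / 0.309²)^(1/4) = (0.01225)^(1/4) = 0.3327.

0.333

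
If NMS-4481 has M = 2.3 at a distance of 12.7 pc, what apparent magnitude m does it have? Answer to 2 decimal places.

m = M + 5 log₁₀(d/10 pc) = 2.3 + 5 log₁₀(12.7/10)
  = 2.3 + 5 × 0.104 = 2.3 + 0.52 = 2.82.

2.82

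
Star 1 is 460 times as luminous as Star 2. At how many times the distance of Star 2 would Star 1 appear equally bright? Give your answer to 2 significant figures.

21

Equal flux requires L_1/d_1² = L_2/d_2², so d_1/d_2 = √(L_1/L_2)
= √(460) = 21.45.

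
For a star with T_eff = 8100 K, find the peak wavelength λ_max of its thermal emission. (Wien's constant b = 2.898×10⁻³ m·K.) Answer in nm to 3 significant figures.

358 nm

λ_max = b/T = 2.898×10⁻³ / 8100 = 3.58×10^-7 m = 357.8 nm.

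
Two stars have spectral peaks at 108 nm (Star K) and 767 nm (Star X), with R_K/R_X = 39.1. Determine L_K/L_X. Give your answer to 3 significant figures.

Wien's law gives T ∝ 1/λ_max, so T_K/T_X = λ_X/λ_K = 767/108 = 7.102.
Then L ∝ R²T⁴ gives L_K/L_X = (39.1)² × (7.102)⁴ = 1529 × 2544 = 3.889×10^6.

3.89×10^6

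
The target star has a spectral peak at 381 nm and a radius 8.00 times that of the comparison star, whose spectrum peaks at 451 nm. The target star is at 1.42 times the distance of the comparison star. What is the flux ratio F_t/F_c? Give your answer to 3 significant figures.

62.3

Wien's law: T_t/T_c = λ_c/λ_t = 451/381 = 1.184.
L_t/L_c = (R_t/R_c)²(T_t/T_c)⁴ = (8.00)²(1.184)⁴ = 125.7.
F_t/F_c = (L_t/L_c)/(d_t/d_c)² = 125.7/(1.42)² = 62.32.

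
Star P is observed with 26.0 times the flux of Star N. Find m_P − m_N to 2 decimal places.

m_P − m_N = −2.5 log₁₀(F_P/F_N) = −2.5 log₁₀(26.0) = −2.5 × (1.415) = -3.537.

-3.54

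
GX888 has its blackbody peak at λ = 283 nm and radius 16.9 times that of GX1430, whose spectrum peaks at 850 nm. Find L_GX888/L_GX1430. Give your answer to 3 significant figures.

2.32×10^4

Wien's law gives T ∝ 1/λ_max, so T_GX888/T_GX1430 = λ_GX1430/λ_GX888 = 850/283 = 3.004.
Then L ∝ R²T⁴ gives L_GX888/L_GX1430 = (16.9)² × (3.004)⁴ = 285.6 × 81.38 = 2.324×10^4.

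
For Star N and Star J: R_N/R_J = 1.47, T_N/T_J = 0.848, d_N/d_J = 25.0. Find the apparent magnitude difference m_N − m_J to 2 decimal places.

L_N/L_J = (1.47)²(0.848)⁴ = 1.117.
F_N/F_J = (L_N/L_J)/(d_N/d_J)² = 1.117/625.0 = 0.001788.
m_N − m_J = −2.5 log₁₀(0.001788) = 6.87.

6.87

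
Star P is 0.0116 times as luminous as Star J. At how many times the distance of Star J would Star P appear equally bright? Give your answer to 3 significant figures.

Equal flux requires L_P/d_P² = L_J/d_J², so d_P/d_J = √(L_P/L_J)
= √(0.0116) = 0.1077.

0.108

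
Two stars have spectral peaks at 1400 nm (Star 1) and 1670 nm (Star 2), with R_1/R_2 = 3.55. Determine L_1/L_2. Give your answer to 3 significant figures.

Wien's law gives T ∝ 1/λ_max, so T_1/T_2 = λ_2/λ_1 = 1670/1400 = 1.193.
Then L ∝ R²T⁴ gives L_1/L_2 = (3.55)² × (1.193)⁴ = 12.60 × 2.025 = 25.52.

25.5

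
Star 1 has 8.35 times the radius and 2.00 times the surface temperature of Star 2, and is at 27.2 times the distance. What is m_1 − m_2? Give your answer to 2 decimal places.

-0.45

L_1/L_2 = (8.35)²(2.00)⁴ = 1116.
F_1/F_2 = (L_1/L_2)/(d_1/d_2)² = 1116/739.8 = 1.508.
m_1 − m_2 = −2.5 log₁₀(1.508) = -0.45.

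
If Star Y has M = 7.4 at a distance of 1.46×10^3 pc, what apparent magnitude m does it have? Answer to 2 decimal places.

18.22

m = M + 5 log₁₀(d/10 pc) = 7.4 + 5 log₁₀(1.46×10^3/10)
  = 7.4 + 5 × 2.164 = 7.4 + 10.82 = 18.22.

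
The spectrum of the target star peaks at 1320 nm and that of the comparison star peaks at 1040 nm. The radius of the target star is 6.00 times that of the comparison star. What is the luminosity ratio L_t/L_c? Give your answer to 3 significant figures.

Wien's law gives T ∝ 1/λ_max, so T_t/T_c = λ_c/λ_t = 1040/1320 = 0.7879.
Then L ∝ R²T⁴ gives L_t/L_c = (6.00)² × (0.7879)⁴ = 36.00 × 0.3853 = 13.87.

13.9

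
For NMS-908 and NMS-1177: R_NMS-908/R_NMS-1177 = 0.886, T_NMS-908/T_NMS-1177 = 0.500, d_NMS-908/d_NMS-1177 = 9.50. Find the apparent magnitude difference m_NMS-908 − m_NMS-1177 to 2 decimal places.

8.16

L_NMS-908/L_NMS-1177 = (0.886)²(0.500)⁴ = 0.04906.
F_NMS-908/F_NMS-1177 = (L_NMS-908/L_NMS-1177)/(d_NMS-908/d_NMS-1177)² = 0.04906/90.25 = 5.436×10^-4.
m_NMS-908 − m_NMS-1177 = −2.5 log₁₀(5.436×10^-4) = 8.16.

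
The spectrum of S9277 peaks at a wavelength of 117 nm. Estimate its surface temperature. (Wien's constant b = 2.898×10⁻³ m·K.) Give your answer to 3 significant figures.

T = b/λ_max = 2.898×10⁻³ / (117×10⁻⁹) = 2.477×10^4 K.

2.48×10^4 K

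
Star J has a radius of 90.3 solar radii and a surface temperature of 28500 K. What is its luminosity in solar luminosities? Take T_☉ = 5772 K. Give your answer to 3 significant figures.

L/L_☉ = (R/R_☉)² (T/T_☉)⁴ = (90.3)² × (28500/5772)⁴
       = 8154 × (4.938)⁴ = 8154 × 594.4 = 4.847×10^6.

4.85×10^6 solar luminosities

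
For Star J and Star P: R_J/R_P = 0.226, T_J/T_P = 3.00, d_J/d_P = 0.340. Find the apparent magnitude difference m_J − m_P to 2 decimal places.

-3.88

L_J/L_P = (0.226)²(3.00)⁴ = 4.137.
F_J/F_P = (L_J/L_P)/(d_J/d_P)² = 4.137/0.1156 = 35.79.
m_J − m_P = −2.5 log₁₀(35.79) = -3.88.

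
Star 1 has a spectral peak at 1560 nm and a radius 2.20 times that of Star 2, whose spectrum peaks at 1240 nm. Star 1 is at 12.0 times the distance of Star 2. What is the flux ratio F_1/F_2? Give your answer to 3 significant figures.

Wien's law: T_1/T_2 = λ_2/λ_1 = 1240/1560 = 0.7949.
L_1/L_2 = (R_1/R_2)²(T_1/T_2)⁴ = (2.20)²(0.7949)⁴ = 1.932.
F_1/F_2 = (L_1/L_2)/(d_1/d_2)² = 1.932/(12.0)² = 0.01342.

0.0134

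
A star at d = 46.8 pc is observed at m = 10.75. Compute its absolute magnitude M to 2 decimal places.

M = m − 5 log₁₀(d/10 pc) = 10.75 − 5 log₁₀(46.8/10)
  = 10.75 − 5 × 0.670 = 10.75 − 3.35 = 7.40.

7.40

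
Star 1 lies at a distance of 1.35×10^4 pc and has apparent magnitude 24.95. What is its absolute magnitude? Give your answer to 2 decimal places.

M = m − 5 log₁₀(d/10 pc) = 24.95 − 5 log₁₀(1.35×10^4/10)
  = 24.95 − 5 × 3.130 = 24.95 − 15.65 = 9.30.

9.30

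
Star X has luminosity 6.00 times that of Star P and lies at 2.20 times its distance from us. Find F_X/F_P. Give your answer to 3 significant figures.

1.24

F = L/(4πd²), so F_X/F_P = (L_X/L_P) / (d_X/d_P)²
= 6.00 / (2.20)² = 6.00 / 4.840 = 1.240.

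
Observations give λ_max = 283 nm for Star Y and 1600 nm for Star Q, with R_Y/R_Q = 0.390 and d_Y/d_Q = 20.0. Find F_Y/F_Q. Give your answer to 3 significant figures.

Wien's law: T_Y/T_Q = λ_Q/λ_Y = 1600/283 = 5.654.
L_Y/L_Q = (R_Y/R_Q)²(T_Y/T_Q)⁴ = (0.390)²(5.654)⁴ = 155.4.
F_Y/F_Q = (L_Y/L_Q)/(d_Y/d_Q)² = 155.4/(20.0)² = 0.3885.

0.389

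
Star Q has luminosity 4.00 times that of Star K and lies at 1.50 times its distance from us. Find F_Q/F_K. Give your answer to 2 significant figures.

1.8

F = L/(4πd²), so F_Q/F_K = (L_Q/L_K) / (d_Q/d_K)²
= 4.00 / (1.50)² = 4.00 / 2.250 = 1.778.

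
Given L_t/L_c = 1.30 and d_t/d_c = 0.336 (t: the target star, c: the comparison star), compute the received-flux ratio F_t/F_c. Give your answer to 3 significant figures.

F = L/(4πd²), so F_t/F_c = (L_t/L_c) / (d_t/d_c)²
= 1.30 / (0.336)² = 1.30 / 0.1129 = 11.52.

11.5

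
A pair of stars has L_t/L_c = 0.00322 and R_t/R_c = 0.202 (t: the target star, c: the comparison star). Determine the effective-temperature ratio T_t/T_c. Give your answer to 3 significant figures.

L ∝ R²T⁴ gives T ∝ (L/R²)^(1/4), so
T_t/T_c = (0.00322 / 0.202²)^(1/4) = (0.07891)^(1/4) = 0.5300.

0.530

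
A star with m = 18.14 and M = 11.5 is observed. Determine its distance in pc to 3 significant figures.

m − M = 5 log₁₀(d/10 pc)
18.14 − (11.5) = 6.64 = 5 log₁₀(d/10)
d = 10 × 10^(6.64/5) = 10 × 10^1.328 = 212.8 pc.

213 pc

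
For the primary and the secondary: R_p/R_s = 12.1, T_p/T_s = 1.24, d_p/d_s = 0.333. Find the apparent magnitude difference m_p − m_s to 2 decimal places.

L_p/L_s = (12.1)²(1.24)⁴ = 346.1.
F_p/F_s = (L_p/L_s)/(d_p/d_s)² = 346.1/0.1109 = 3122.
m_p − m_s = −2.5 log₁₀(3122) = -8.74.

-8.74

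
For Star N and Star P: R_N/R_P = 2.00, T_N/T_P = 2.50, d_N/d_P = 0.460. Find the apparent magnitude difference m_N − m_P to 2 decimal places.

L_N/L_P = (2.00)²(2.50)⁴ = 156.2.
F_N/F_P = (L_N/L_P)/(d_N/d_P)² = 156.2/0.2116 = 738.4.
m_N − m_P = −2.5 log₁₀(738.4) = -7.17.

-7.17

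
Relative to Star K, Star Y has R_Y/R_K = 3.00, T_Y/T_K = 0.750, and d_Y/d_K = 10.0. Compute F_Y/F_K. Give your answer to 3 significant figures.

L_Y/L_K = (R_Y/R_K)²(T_Y/T_K)⁴ = (3.00)² × (0.750)⁴ = 2.848.
F_Y/F_K = (L_Y/L_K)/(d_Y/d_K)² = 2.848 / (10.0)² = 0.02848.

0.0285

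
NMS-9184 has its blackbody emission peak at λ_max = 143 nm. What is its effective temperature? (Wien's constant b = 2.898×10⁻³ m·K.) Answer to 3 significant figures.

T = b/λ_max = 2.898×10⁻³ / (143×10⁻⁹) = 2.027×10^4 K.

2.03×10^4 K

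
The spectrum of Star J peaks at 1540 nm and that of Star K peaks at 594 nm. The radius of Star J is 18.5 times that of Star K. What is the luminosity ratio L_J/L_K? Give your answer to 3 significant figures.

7.58

Wien's law gives T ∝ 1/λ_max, so T_J/T_K = λ_K/λ_J = 594/1540 = 0.3857.
Then L ∝ R²T⁴ gives L_J/L_K = (18.5)² × (0.3857)⁴ = 342.2 × 0.02213 = 7.575.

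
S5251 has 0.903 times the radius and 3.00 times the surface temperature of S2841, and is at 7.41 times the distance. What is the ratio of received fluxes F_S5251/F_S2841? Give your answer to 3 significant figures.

1.20

L_S5251/L_S2841 = (R_S5251/R_S2841)²(T_S5251/T_S2841)⁴ = (0.903)² × (3.00)⁴ = 66.05.
F_S5251/F_S2841 = (L_S5251/L_S2841)/(d_S5251/d_S2841)² = 66.05 / (7.41)² = 1.203.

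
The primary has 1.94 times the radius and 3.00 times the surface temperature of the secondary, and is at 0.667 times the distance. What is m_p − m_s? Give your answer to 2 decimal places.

L_p/L_s = (1.94)²(3.00)⁴ = 304.9.
F_p/F_s = (L_p/L_s)/(d_p/d_s)² = 304.9/0.4449 = 685.2.
m_p − m_s = −2.5 log₁₀(685.2) = -7.09.

-7.09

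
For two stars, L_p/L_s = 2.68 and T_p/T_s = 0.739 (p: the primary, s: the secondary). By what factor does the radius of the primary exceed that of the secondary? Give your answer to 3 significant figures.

3.00

L ∝ R²T⁴ gives R ∝ √L / T², so
R_p/R_s = √(2.68) / (0.739)² = 1.637 / 0.5461 = 2.998.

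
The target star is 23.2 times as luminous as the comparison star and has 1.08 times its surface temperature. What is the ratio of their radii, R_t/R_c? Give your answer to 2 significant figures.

4.1

L ∝ R²T⁴ gives R ∝ √L / T², so
R_t/R_c = √(23.2) / (1.08)² = 4.817 / 1.166 = 4.129.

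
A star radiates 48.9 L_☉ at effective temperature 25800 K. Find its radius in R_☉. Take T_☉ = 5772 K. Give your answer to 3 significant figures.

R/R_☉ = √(L/L_☉) / (T/T_☉)² = √(48.9) / (4.470)²
       = 6.993 / 19.98 = 0.3500.

0.350 R_☉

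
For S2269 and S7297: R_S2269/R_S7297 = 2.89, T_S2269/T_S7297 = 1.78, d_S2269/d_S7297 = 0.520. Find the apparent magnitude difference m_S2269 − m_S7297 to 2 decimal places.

L_S2269/L_S7297 = (2.89)²(1.78)⁴ = 83.84.
F_S2269/F_S7297 = (L_S2269/L_S7297)/(d_S2269/d_S7297)² = 83.84/0.2704 = 310.1.
m_S2269 − m_S7297 = −2.5 log₁₀(310.1) = -6.23.

-6.23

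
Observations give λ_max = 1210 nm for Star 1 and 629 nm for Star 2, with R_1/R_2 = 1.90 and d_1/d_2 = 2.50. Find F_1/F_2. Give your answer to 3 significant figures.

0.0422

Wien's law: T_1/T_2 = λ_2/λ_1 = 629/1210 = 0.5198.
L_1/L_2 = (R_1/R_2)²(T_1/T_2)⁴ = (1.90)²(0.5198)⁴ = 0.2636.
F_1/F_2 = (L_1/L_2)/(d_1/d_2)² = 0.2636/(2.50)² = 0.04218.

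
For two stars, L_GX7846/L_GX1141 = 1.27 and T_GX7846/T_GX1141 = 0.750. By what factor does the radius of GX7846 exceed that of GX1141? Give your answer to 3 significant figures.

L ∝ R²T⁴ gives R ∝ √L / T², so
R_GX7846/R_GX1141 = √(1.27) / (0.750)² = 1.127 / 0.5625 = 2.003.

2.00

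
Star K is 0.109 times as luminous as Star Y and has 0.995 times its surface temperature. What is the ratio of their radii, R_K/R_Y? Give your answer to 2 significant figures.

L ∝ R²T⁴ gives R ∝ √L / T², so
R_K/R_Y = √(0.109) / (0.995)² = 0.3302 / 0.9900 = 0.3335.

0.33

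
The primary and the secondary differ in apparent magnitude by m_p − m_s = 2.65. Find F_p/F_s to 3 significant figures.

0.0871

F_p/F_s = 10^(−(m_p − m_s)/2.5) = 10^(-2.65/2.5) = 10^-1.060 = 0.08710.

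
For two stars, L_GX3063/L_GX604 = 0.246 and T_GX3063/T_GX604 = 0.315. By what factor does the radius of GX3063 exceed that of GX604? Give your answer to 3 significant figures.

L ∝ R²T⁴ gives R ∝ √L / T², so
R_GX3063/R_GX604 = √(0.246) / (0.315)² = 0.4960 / 0.09923 = 4.999.

5.00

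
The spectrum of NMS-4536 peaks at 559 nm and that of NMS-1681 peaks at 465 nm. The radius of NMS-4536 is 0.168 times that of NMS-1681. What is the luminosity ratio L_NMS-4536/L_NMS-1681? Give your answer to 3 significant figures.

0.0135

Wien's law gives T ∝ 1/λ_max, so T_NMS-4536/T_NMS-1681 = λ_NMS-1681/λ_NMS-4536 = 465/559 = 0.8318.
Then L ∝ R²T⁴ gives L_NMS-4536/L_NMS-1681 = (0.168)² × (0.8318)⁴ = 0.02822 × 0.4788 = 0.01351.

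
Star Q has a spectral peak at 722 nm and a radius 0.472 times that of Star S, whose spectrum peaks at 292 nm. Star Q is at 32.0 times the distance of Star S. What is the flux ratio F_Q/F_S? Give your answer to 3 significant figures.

5.82×10^-6

Wien's law: T_Q/T_S = λ_S/λ_Q = 292/722 = 0.4044.
L_Q/L_S = (R_Q/R_S)²(T_Q/T_S)⁴ = (0.472)²(0.4044)⁴ = 0.005960.
F_Q/F_S = (L_Q/L_S)/(d_Q/d_S)² = 0.005960/(32.0)² = 5.821×10^-6.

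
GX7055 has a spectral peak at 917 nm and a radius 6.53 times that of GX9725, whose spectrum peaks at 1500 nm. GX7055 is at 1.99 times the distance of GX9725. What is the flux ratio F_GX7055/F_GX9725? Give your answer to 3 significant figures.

77.1

Wien's law: T_GX7055/T_GX9725 = λ_GX9725/λ_GX7055 = 1500/917 = 1.636.
L_GX7055/L_GX9725 = (R_GX7055/R_GX9725)²(T_GX7055/T_GX9725)⁴ = (6.53)²(1.636)⁴ = 305.3.
F_GX7055/F_GX9725 = (L_GX7055/L_GX9725)/(d_GX7055/d_GX9725)² = 305.3/(1.99)² = 77.09.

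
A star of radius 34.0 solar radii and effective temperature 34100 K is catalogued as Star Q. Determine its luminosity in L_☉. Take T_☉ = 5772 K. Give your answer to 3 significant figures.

L/L_☉ = (R/R_☉)² (T/T_☉)⁴ = (34.0)² × (34100/5772)⁴
       = 1156 × (5.908)⁴ = 1156 × 1218 = 1.408×10^6.

1.41×10^6 L_☉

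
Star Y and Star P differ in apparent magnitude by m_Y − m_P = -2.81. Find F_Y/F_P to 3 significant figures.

F_Y/F_P = 10^(−(m_Y − m_P)/2.5) = 10^(2.81/2.5) = 10^1.124 = 13.30.

13.3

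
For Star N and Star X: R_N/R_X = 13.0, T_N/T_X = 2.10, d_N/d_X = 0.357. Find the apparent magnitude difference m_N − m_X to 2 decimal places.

L_N/L_X = (13.0)²(2.10)⁴ = 3287.
F_N/F_X = (L_N/L_X)/(d_N/d_X)² = 3287/0.1274 = 2.579×10^4.
m_N − m_X = −2.5 log₁₀(2.579×10^4) = -11.03.

-11.03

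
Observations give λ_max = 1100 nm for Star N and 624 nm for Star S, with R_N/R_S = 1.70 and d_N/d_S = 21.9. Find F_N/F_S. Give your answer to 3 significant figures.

6.24×10^-4

Wien's law: T_N/T_S = λ_S/λ_N = 624/1100 = 0.5673.
L_N/L_S = (R_N/R_S)²(T_N/T_S)⁴ = (1.70)²(0.5673)⁴ = 0.2993.
F_N/F_S = (L_N/L_S)/(d_N/d_S)² = 0.2993/(21.9)² = 6.240×10^-4.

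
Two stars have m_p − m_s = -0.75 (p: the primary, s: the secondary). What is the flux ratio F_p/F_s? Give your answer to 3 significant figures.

F_p/F_s = 10^(−(m_p − m_s)/2.5) = 10^(0.75/2.5) = 10^0.300 = 1.995.

2.00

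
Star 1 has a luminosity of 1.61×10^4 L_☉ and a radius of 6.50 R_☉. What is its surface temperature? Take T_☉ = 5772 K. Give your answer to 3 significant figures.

2.55×10^4 K

T/T_☉ = (L/L_☉)^(1/4) / (R/R_☉)^(1/2)
T = 5772 × (1.61×10^4)^(1/4) / √(6.50) = 5772 × 11.26 / 2.550 = 2.550×10^4 K.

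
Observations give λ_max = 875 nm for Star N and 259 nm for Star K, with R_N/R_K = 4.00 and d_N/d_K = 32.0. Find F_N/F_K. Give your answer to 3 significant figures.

1.20×10^-4

Wien's law: T_N/T_K = λ_K/λ_N = 259/875 = 0.2960.
L_N/L_K = (R_N/R_K)²(T_N/T_K)⁴ = (4.00)²(0.2960)⁴ = 0.1228.
F_N/F_K = (L_N/L_K)/(d_N/d_K)² = 0.1228/(32.0)² = 1.199×10^-4.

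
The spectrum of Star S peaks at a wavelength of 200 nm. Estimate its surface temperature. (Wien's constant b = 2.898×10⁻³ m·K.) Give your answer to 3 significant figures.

T = b/λ_max = 2.898×10⁻³ / (200×10⁻⁹) = 1.449×10^4 K.

1.45×10^4 K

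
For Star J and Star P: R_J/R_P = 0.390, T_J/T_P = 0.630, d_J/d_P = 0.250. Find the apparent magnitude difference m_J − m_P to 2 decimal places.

L_J/L_P = (0.390)²(0.630)⁴ = 0.02396.
F_J/F_P = (L_J/L_P)/(d_J/d_P)² = 0.02396/0.06250 = 0.3834.
m_J − m_P = −2.5 log₁₀(0.3834) = 1.04.

1.04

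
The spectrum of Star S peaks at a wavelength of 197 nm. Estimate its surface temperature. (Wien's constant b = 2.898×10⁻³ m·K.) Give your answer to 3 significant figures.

1.47×10^4 K

T = b/λ_max = 2.898×10⁻³ / (197×10⁻⁹) = 1.471×10^4 K.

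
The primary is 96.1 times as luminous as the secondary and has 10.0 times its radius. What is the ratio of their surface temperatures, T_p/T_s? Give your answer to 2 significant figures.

L ∝ R²T⁴ gives T ∝ (L/R²)^(1/4), so
T_p/T_s = (96.1 / 10.0²)^(1/4) = (0.9610)^(1/4) = 0.9901.

0.99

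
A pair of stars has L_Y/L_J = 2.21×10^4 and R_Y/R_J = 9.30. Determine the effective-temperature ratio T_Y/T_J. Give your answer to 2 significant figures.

4.0

L ∝ R²T⁴ gives T ∝ (L/R²)^(1/4), so
T_Y/T_J = (2.21×10^4 / 9.30²)^(1/4) = (255.5)^(1/4) = 3.998.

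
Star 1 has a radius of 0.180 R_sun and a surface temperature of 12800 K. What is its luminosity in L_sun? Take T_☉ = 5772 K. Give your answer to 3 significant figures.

0.784 L_sun

L/L_☉ = (R/R_☉)² (T/T_☉)⁴ = (0.180)² × (12800/5772)⁴
       = 0.03240 × (2.218)⁴ = 0.03240 × 24.18 = 0.7836.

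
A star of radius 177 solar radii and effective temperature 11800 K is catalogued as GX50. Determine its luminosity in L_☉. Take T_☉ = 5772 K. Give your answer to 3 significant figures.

L/L_☉ = (R/R_☉)² (T/T_☉)⁴ = (177)² × (11800/5772)⁴
       = 3.133×10^4 × (2.044)⁴ = 3.133×10^4 × 17.47 = 5.472×10^5.

5.47×10^5 L_☉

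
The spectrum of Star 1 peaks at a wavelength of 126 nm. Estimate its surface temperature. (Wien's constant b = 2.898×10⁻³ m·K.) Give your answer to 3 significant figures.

T = b/λ_max = 2.898×10⁻³ / (126×10⁻⁹) = 2.300×10^4 K.

2.30×10^4 K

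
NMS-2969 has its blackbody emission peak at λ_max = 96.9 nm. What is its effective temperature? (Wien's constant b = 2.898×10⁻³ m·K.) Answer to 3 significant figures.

2.99×10^4 K

T = b/λ_max = 2.898×10⁻³ / (96.9×10⁻⁹) = 2.991×10^4 K.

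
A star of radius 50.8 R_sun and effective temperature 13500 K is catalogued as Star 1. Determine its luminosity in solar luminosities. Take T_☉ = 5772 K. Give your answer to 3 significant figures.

7.72×10^4 solar luminosities

L/L_☉ = (R/R_☉)² (T/T_☉)⁴ = (50.8)² × (13500/5772)⁴
       = 2581 × (2.339)⁴ = 2581 × 29.92 = 7.722×10^4.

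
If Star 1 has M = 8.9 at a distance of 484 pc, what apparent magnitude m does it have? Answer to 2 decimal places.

m = M + 5 log₁₀(d/10 pc) = 8.9 + 5 log₁₀(484/10)
  = 8.9 + 5 × 1.685 = 8.9 + 8.42 = 17.32.

17.32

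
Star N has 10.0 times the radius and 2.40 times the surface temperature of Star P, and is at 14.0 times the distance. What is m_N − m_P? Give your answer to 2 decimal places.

L_N/L_P = (10.0)²(2.40)⁴ = 3318.
F_N/F_P = (L_N/L_P)/(d_N/d_P)² = 3318/196.0 = 16.93.
m_N − m_P = −2.5 log₁₀(16.93) = -3.07.

-3.07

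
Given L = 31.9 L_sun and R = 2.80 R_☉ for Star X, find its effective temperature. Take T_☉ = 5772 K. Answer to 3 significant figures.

8.20×10^3 K

T/T_☉ = (L/L_☉)^(1/4) / (R/R_☉)^(1/2)
T = 5772 × (31.9)^(1/4) / √(2.80) = 5772 × 2.377 / 1.673 = 8198 K.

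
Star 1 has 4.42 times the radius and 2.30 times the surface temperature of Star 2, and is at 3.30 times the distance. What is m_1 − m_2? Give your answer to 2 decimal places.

L_1/L_2 = (4.42)²(2.30)⁴ = 546.7.
F_1/F_2 = (L_1/L_2)/(d_1/d_2)² = 546.7/10.89 = 50.20.
m_1 − m_2 = −2.5 log₁₀(50.20) = -4.25.

-4.25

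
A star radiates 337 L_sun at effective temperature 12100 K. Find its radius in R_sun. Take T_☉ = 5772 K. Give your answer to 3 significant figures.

4.18 R_sun

R/R_☉ = √(L/L_☉) / (T/T_☉)² = √(337) / (2.096)²
       = 18.36 / 4.395 = 4.177.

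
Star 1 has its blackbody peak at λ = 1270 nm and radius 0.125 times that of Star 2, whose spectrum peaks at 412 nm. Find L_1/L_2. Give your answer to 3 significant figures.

1.73×10^-4

Wien's law gives T ∝ 1/λ_max, so T_1/T_2 = λ_2/λ_1 = 412/1270 = 0.3244.
Then L ∝ R²T⁴ gives L_1/L_2 = (0.125)² × (0.3244)⁴ = 0.01562 × 0.01108 = 1.731×10^-4.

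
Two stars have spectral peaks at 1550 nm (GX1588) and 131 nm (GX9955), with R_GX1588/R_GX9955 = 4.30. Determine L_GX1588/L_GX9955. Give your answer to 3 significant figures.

9.43×10^-4

Wien's law gives T ∝ 1/λ_max, so T_GX1588/T_GX9955 = λ_GX9955/λ_GX1588 = 131/1550 = 0.08452.
Then L ∝ R²T⁴ gives L_GX1588/L_GX9955 = (4.30)² × (0.08452)⁴ = 18.49 × 5.102×10^-5 = 9.434×10^-4.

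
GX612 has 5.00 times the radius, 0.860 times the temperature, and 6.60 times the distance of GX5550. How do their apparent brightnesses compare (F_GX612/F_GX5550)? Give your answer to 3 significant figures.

L_GX612/L_GX5550 = (R_GX612/R_GX5550)²(T_GX612/T_GX5550)⁴ = (5.00)² × (0.860)⁴ = 13.68.
F_GX612/F_GX5550 = (L_GX612/L_GX5550)/(d_GX612/d_GX5550)² = 13.68 / (6.60)² = 0.3139.

0.314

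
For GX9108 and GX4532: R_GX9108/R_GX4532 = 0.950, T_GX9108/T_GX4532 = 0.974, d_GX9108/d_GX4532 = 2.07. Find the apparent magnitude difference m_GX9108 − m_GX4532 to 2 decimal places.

1.81

L_GX9108/L_GX4532 = (0.950)²(0.974)⁴ = 0.8122.
F_GX9108/F_GX4532 = (L_GX9108/L_GX4532)/(d_GX9108/d_GX4532)² = 0.8122/4.285 = 0.1896.
m_GX9108 − m_GX4532 = −2.5 log₁₀(0.1896) = 1.81.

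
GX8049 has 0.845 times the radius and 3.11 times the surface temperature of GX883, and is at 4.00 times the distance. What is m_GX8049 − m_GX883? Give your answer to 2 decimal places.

L_GX8049/L_GX883 = (0.845)²(3.11)⁴ = 66.80.
F_GX8049/F_GX883 = (L_GX8049/L_GX883)/(d_GX8049/d_GX883)² = 66.80/16.00 = 4.175.
m_GX8049 − m_GX883 = −2.5 log₁₀(4.175) = -1.55.

-1.55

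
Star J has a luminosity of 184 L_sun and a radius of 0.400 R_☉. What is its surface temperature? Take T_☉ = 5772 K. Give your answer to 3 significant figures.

T/T_☉ = (L/L_☉)^(1/4) / (R/R_☉)^(1/2)
T = 5772 × (184)^(1/4) / √(0.400) = 5772 × 3.683 / 0.6325 = 3.361×10^4 K.

3.36×10^4 K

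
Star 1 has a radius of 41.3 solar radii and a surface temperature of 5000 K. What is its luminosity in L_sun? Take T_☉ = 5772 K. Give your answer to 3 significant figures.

L/L_☉ = (R/R_☉)² (T/T_☉)⁴ = (41.3)² × (5000/5772)⁴
       = 1706 × (0.8663)⁴ = 1706 × 0.5631 = 960.5.

960 L_sun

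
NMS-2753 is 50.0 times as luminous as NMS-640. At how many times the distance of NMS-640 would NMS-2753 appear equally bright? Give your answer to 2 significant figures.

7.1

Equal flux requires L_NMS-2753/d_NMS-2753² = L_NMS-640/d_NMS-640², so d_NMS-2753/d_NMS-640 = √(L_NMS-2753/L_NMS-640)
= √(50.0) = 7.071.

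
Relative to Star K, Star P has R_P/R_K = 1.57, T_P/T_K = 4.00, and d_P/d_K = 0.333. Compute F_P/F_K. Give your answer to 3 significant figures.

L_P/L_K = (R_P/R_K)²(T_P/T_K)⁴ = (1.57)² × (4.00)⁴ = 631.0.
F_P/F_K = (L_P/L_K)/(d_P/d_K)² = 631.0 / (0.333)² = 5691.

5.69×10^3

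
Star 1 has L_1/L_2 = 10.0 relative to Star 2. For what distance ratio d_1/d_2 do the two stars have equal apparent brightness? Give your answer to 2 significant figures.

3.2

Equal flux requires L_1/d_1² = L_2/d_2², so d_1/d_2 = √(L_1/L_2)
= √(10.0) = 3.162.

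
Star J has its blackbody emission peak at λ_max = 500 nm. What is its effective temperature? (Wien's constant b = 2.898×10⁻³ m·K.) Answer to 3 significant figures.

5.80×10^3 K

T = b/λ_max = 2.898×10⁻³ / (500×10⁻⁹) = 5796 K.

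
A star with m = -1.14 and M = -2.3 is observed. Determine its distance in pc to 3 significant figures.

m − M = 5 log₁₀(d/10 pc)
-1.14 − (-2.3) = 1.16 = 5 log₁₀(d/10)
d = 10 × 10^(1.16/5) = 10 × 10^0.232 = 17.06 pc.

17.1 pc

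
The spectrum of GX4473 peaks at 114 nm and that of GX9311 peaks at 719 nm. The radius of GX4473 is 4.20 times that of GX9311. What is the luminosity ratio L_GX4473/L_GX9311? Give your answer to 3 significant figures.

Wien's law gives T ∝ 1/λ_max, so T_GX4473/T_GX9311 = λ_GX9311/λ_GX4473 = 719/114 = 6.307.
Then L ∝ R²T⁴ gives L_GX4473/L_GX9311 = (4.20)² × (6.307)⁴ = 17.64 × 1582 = 2.791×10^4.

2.79×10^4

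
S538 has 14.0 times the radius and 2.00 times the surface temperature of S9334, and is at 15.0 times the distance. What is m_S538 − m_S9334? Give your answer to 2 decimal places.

L_S538/L_S9334 = (14.0)²(2.00)⁴ = 3136.
F_S538/F_S9334 = (L_S538/L_S9334)/(d_S538/d_S9334)² = 3136/225.0 = 13.94.
m_S538 − m_S9334 = −2.5 log₁₀(13.94) = -2.86.

-2.86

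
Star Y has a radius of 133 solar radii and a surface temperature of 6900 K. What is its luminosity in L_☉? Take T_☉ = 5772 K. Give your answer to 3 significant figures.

3.61×10^4 L_☉

L/L_☉ = (R/R_☉)² (T/T_☉)⁴ = (133)² × (6900/5772)⁴
       = 1.769×10^4 × (1.195)⁴ = 1.769×10^4 × 2.042 = 3.612×10^4.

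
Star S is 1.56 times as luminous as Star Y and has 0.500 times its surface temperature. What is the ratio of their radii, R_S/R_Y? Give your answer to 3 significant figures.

5.00

L ∝ R²T⁴ gives R ∝ √L / T², so
R_S/R_Y = √(1.56) / (0.500)² = 1.249 / 0.2500 = 4.996.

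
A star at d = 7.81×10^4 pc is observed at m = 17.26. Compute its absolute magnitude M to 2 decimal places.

-2.20

M = m − 5 log₁₀(d/10 pc) = 17.26 − 5 log₁₀(7.81×10^4/10)
  = 17.26 − 5 × 3.893 = 17.26 − 19.46 = -2.20.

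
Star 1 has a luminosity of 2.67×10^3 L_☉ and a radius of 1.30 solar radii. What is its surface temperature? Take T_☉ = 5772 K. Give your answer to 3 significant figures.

T/T_☉ = (L/L_☉)^(1/4) / (R/R_☉)^(1/2)
T = 5772 × (2.67×10^3)^(1/4) / √(1.30) = 5772 × 7.188 / 1.140 = 3.639×10^4 K.

3.64×10^4 K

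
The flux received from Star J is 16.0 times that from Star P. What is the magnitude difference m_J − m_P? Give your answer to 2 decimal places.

-3.01

m_J − m_P = −2.5 log₁₀(F_J/F_P) = −2.5 log₁₀(16.0) = −2.5 × (1.204) = -3.010.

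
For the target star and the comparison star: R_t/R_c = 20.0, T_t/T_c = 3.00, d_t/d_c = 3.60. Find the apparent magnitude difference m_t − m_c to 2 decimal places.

-8.49

L_t/L_c = (20.0)²(3.00)⁴ = 3.240×10^4.
F_t/F_c = (L_t/L_c)/(d_t/d_c)² = 3.240×10^4/12.96 = 2500.
m_t − m_c = −2.5 log₁₀(2500) = -8.49.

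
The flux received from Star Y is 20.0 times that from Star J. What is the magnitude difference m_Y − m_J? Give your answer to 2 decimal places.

-3.25

m_Y − m_J = −2.5 log₁₀(F_Y/F_J) = −2.5 log₁₀(20.0) = −2.5 × (1.301) = -3.253.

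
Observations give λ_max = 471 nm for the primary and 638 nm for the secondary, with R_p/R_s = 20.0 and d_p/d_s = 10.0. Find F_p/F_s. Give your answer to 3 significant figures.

Wien's law: T_p/T_s = λ_s/λ_p = 638/471 = 1.355.
L_p/L_s = (R_p/R_s)²(T_p/T_s)⁴ = (20.0)²(1.355)⁴ = 1347.
F_p/F_s = (L_p/L_s)/(d_p/d_s)² = 1347/(10.0)² = 13.47.

13.5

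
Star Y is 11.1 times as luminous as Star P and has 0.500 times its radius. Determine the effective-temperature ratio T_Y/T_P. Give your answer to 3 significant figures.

2.58

L ∝ R²T⁴ gives T ∝ (L/R²)^(1/4), so
T_Y/T_P = (11.1 / 0.500²)^(1/4) = (44.40)^(1/4) = 2.581.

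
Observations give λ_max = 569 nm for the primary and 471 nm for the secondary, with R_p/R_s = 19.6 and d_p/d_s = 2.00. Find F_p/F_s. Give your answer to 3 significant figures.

Wien's law: T_p/T_s = λ_s/λ_p = 471/569 = 0.8278.
L_p/L_s = (R_p/R_s)²(T_p/T_s)⁴ = (19.6)²(0.8278)⁴ = 180.4.
F_p/F_s = (L_p/L_s)/(d_p/d_s)² = 180.4/(2.00)² = 45.09.

45.1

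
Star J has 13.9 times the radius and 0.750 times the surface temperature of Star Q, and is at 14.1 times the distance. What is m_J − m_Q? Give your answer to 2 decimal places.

1.28

L_J/L_Q = (13.9)²(0.750)⁴ = 61.13.
F_J/F_Q = (L_J/L_Q)/(d_J/d_Q)² = 61.13/198.8 = 0.3075.
m_J − m_Q = −2.5 log₁₀(0.3075) = 1.28.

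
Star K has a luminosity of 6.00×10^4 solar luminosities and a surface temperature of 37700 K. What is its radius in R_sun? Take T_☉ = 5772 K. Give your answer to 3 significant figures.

5.74 R_sun

R/R_☉ = √(L/L_☉) / (T/T_☉)² = √(6.00×10^4) / (6.532)²
       = 244.9 / 42.66 = 5.742.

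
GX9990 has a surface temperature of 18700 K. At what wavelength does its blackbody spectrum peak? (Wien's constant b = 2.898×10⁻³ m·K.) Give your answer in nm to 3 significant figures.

155 nm

λ_max = b/T = 2.898×10⁻³ / 18700 = 1.55×10^-7 m = 155.0 nm.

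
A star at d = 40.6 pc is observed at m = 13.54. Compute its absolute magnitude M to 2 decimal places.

10.50

M = m − 5 log₁₀(d/10 pc) = 13.54 − 5 log₁₀(40.6/10)
  = 13.54 − 5 × 0.609 = 13.54 − 3.04 = 10.50.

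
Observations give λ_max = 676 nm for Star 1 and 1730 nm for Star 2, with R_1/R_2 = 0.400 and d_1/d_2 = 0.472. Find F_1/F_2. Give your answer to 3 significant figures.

30.8

Wien's law: T_1/T_2 = λ_2/λ_1 = 1730/676 = 2.559.
L_1/L_2 = (R_1/R_2)²(T_1/T_2)⁴ = (0.400)²(2.559)⁴ = 6.863.
F_1/F_2 = (L_1/L_2)/(d_1/d_2)² = 6.863/(0.472)² = 30.81.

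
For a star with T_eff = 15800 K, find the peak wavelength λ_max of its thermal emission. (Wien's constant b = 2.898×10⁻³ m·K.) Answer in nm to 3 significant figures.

λ_max = b/T = 2.898×10⁻³ / 15800 = 1.83×10^-7 m = 183.4 nm.

183 nm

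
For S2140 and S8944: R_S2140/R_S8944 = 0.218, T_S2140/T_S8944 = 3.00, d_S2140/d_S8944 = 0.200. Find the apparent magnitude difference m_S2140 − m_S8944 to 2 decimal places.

-4.96

L_S2140/L_S8944 = (0.218)²(3.00)⁴ = 3.849.
F_S2140/F_S8944 = (L_S2140/L_S8944)/(d_S2140/d_S8944)² = 3.849/0.04000 = 96.24.
m_S2140 − m_S8944 = −2.5 log₁₀(96.24) = -4.96.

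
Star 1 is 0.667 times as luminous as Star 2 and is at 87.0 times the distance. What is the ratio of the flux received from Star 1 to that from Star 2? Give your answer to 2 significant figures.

8.8×10^-5

F = L/(4πd²), so F_1/F_2 = (L_1/L_2) / (d_1/d_2)²
= 0.667 / (87.0)² = 0.667 / 7569 = 8.812×10^-5.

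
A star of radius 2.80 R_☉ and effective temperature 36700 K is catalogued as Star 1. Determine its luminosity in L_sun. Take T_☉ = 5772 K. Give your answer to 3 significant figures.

L/L_☉ = (R/R_☉)² (T/T_☉)⁴ = (2.80)² × (36700/5772)⁴
       = 7.840 × (6.358)⁴ = 7.840 × 1634 = 1.281×10^4.

1.28×10^4 L_sun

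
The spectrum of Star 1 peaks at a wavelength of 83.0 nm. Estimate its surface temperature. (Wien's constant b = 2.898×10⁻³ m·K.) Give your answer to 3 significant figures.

3.49×10^4 K

T = b/λ_max = 2.898×10⁻³ / (83.0×10⁻⁹) = 3.492×10^4 K.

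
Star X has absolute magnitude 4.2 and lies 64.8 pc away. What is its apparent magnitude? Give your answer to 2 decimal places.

8.26

m = M + 5 log₁₀(d/10 pc) = 4.2 + 5 log₁₀(64.8/10)
  = 4.2 + 5 × 0.812 = 4.2 + 4.06 = 8.26.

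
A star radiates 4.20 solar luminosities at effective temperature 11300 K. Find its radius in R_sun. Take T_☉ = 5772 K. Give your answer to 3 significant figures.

0.535 R_sun

R/R_☉ = √(L/L_☉) / (T/T_☉)² = √(4.20) / (1.958)²
       = 2.049 / 3.833 = 0.5347.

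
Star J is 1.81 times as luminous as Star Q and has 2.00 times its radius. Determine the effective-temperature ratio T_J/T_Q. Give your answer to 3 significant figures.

0.820

L ∝ R²T⁴ gives T ∝ (L/R²)^(1/4), so
T_J/T_Q = (1.81 / 2.00²)^(1/4) = (0.4525)^(1/4) = 0.8202.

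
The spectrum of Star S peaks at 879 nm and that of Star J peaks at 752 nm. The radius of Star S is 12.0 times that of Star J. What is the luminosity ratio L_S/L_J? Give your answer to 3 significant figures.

Wien's law gives T ∝ 1/λ_max, so T_S/T_J = λ_J/λ_S = 752/879 = 0.8555.
Then L ∝ R²T⁴ gives L_S/L_J = (12.0)² × (0.8555)⁴ = 144.0 × 0.5357 = 77.14.

77.1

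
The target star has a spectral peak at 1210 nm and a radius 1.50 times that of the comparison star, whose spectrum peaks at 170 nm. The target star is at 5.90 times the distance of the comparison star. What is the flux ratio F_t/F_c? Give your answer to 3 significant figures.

Wien's law: T_t/T_c = λ_c/λ_t = 170/1210 = 0.1405.
L_t/L_c = (R_t/R_c)²(T_t/T_c)⁴ = (1.50)²(0.1405)⁴ = 8.767×10^-4.
F_t/F_c = (L_t/L_c)/(d_t/d_c)² = 8.767×10^-4/(5.90)² = 2.518×10^-5.

2.52×10^-5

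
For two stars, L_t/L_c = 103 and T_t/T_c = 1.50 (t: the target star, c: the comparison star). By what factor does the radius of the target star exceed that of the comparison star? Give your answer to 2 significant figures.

L ∝ R²T⁴ gives R ∝ √L / T², so
R_t/R_c = √(103) / (1.50)² = 10.15 / 2.250 = 4.511.

4.5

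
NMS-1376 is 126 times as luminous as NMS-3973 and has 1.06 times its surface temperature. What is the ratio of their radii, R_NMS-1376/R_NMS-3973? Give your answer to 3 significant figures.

9.99

L ∝ R²T⁴ gives R ∝ √L / T², so
R_NMS-1376/R_NMS-3973 = √(126) / (1.06)² = 11.22 / 1.124 = 9.990.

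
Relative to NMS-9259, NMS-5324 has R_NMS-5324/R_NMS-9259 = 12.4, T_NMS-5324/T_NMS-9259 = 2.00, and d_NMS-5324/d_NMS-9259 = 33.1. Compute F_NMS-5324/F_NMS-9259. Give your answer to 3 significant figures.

L_NMS-5324/L_NMS-9259 = (R_NMS-5324/R_NMS-9259)²(T_NMS-5324/T_NMS-9259)⁴ = (12.4)² × (2.00)⁴ = 2460.
F_NMS-5324/F_NMS-9259 = (L_NMS-5324/L_NMS-9259)/(d_NMS-5324/d_NMS-9259)² = 2460 / (33.1)² = 2.245.

2.25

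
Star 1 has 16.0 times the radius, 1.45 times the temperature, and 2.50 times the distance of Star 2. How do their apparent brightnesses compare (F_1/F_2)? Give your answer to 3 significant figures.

181

L_1/L_2 = (R_1/R_2)²(T_1/T_2)⁴ = (16.0)² × (1.45)⁴ = 1132.
F_1/F_2 = (L_1/L_2)/(d_1/d_2)² = 1132 / (2.50)² = 181.1.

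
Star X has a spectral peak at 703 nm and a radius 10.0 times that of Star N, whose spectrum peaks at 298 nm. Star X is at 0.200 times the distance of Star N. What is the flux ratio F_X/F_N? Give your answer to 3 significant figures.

Wien's law: T_X/T_N = λ_N/λ_X = 298/703 = 0.4239.
L_X/L_N = (R_X/R_N)²(T_X/T_N)⁴ = (10.0)²(0.4239)⁴ = 3.229.
F_X/F_N = (L_X/L_N)/(d_X/d_N)² = 3.229/(0.200)² = 80.72.

80.7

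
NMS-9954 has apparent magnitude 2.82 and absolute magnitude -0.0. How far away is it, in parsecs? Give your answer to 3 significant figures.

36.6 pc

m − M = 5 log₁₀(d/10 pc)
2.82 − (-0.0) = 2.82 = 5 log₁₀(d/10)
d = 10 × 10^(2.82/5) = 10 × 10^0.564 = 36.64 pc.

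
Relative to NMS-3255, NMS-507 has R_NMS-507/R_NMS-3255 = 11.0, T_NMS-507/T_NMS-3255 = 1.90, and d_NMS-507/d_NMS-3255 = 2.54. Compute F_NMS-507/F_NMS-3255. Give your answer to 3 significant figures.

L_NMS-507/L_NMS-3255 = (R_NMS-507/R_NMS-3255)²(T_NMS-507/T_NMS-3255)⁴ = (11.0)² × (1.90)⁴ = 1577.
F_NMS-507/F_NMS-3255 = (L_NMS-507/L_NMS-3255)/(d_NMS-507/d_NMS-3255)² = 1577 / (2.54)² = 244.4.

244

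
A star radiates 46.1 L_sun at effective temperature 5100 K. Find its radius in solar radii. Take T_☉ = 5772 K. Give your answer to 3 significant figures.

R/R_☉ = √(L/L_☉) / (T/T_☉)² = √(46.1) / (0.8836)²
       = 6.790 / 0.7807 = 8.697.

8.70 solar radii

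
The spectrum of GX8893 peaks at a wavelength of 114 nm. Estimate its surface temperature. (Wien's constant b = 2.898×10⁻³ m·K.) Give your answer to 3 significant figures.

T = b/λ_max = 2.898×10⁻³ / (114×10⁻⁹) = 2.542×10^4 K.

2.54×10^4 K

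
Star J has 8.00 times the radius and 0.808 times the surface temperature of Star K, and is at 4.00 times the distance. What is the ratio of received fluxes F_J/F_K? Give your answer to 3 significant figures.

1.70

L_J/L_K = (R_J/R_K)²(T_J/T_K)⁴ = (8.00)² × (0.808)⁴ = 27.28.
F_J/F_K = (L_J/L_K)/(d_J/d_K)² = 27.28 / (4.00)² = 1.705.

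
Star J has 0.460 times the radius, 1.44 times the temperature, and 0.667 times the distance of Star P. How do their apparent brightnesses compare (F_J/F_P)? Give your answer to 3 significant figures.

L_J/L_P = (R_J/R_P)²(T_J/T_P)⁴ = (0.460)² × (1.44)⁴ = 0.9098.
F_J/F_P = (L_J/L_P)/(d_J/d_P)² = 0.9098 / (0.667)² = 2.045.

2.05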